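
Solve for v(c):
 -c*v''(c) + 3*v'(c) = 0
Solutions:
 v(c) = C1 + C2*c^4


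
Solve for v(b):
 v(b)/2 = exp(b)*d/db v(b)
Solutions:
 v(b) = C1*exp(-exp(-b)/2)


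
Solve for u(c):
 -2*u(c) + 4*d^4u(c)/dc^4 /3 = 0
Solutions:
 u(c) = C1*exp(-2^(3/4)*3^(1/4)*c/2) + C2*exp(2^(3/4)*3^(1/4)*c/2) + C3*sin(2^(3/4)*3^(1/4)*c/2) + C4*cos(2^(3/4)*3^(1/4)*c/2)


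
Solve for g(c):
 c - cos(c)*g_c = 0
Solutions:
 g(c) = C1 + Integral(c/cos(c), c)


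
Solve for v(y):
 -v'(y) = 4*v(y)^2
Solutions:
 v(y) = 1/(C1 + 4*y)


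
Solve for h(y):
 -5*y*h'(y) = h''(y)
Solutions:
 h(y) = C1 + C2*erf(sqrt(10)*y/2)


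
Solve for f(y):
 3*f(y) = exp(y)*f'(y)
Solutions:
 f(y) = C1*exp(-3*exp(-y))


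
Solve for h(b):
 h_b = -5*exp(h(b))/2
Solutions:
 h(b) = log(1/(C1 + 5*b)) + log(2)


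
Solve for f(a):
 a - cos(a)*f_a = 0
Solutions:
 f(a) = C1 + Integral(a/cos(a), a)


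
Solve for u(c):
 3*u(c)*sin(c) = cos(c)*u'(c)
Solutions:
 u(c) = C1/cos(c)^3


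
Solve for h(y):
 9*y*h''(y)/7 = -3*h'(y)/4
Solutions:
 h(y) = C1 + C2*y^(5/12)


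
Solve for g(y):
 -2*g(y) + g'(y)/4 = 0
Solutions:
 g(y) = C1*exp(8*y)


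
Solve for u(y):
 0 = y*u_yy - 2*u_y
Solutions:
 u(y) = C1 + C2*y^3


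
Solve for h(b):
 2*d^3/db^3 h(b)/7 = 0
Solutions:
 h(b) = C1 + C2*b + C3*b^2


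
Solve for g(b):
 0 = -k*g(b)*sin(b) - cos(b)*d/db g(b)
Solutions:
 g(b) = C1*exp(k*log(cos(b)))


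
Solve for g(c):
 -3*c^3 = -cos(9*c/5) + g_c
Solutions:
 g(c) = C1 - 3*c^4/4 + 5*sin(9*c/5)/9


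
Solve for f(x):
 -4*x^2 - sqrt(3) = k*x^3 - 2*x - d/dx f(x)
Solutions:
 f(x) = C1 + k*x^4/4 + 4*x^3/3 - x^2 + sqrt(3)*x


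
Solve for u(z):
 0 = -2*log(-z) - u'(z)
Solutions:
 u(z) = C1 - 2*z*log(-z) + 2*z


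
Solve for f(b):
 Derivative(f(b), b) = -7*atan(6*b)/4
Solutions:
 f(b) = C1 - 7*b*atan(6*b)/4 + 7*log(36*b^2 + 1)/48


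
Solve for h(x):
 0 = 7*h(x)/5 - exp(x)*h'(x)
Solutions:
 h(x) = C1*exp(-7*exp(-x)/5)


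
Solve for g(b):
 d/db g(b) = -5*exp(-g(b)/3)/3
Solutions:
 g(b) = 3*log(C1 - 5*b/9)


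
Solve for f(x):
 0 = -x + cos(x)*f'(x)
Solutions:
 f(x) = C1 + Integral(x/cos(x), x)


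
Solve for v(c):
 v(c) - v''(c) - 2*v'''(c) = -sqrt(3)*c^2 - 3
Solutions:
 v(c) = C1*exp(-c*((6*sqrt(78) + 53)^(-1/3) + 2 + (6*sqrt(78) + 53)^(1/3))/12)*sin(sqrt(3)*c*(-(6*sqrt(78) + 53)^(1/3) + (6*sqrt(78) + 53)^(-1/3))/12) + C2*exp(-c*((6*sqrt(78) + 53)^(-1/3) + 2 + (6*sqrt(78) + 53)^(1/3))/12)*cos(sqrt(3)*c*(-(6*sqrt(78) + 53)^(1/3) + (6*sqrt(78) + 53)^(-1/3))/12) + C3*exp(c*(-1 + (6*sqrt(78) + 53)^(-1/3) + (6*sqrt(78) + 53)^(1/3))/6) - sqrt(3)*c^2 - 2*sqrt(3) - 3


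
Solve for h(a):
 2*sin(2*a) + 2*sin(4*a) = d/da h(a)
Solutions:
 h(a) = C1 - cos(2*a) - cos(4*a)/2


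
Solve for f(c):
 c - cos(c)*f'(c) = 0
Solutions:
 f(c) = C1 + Integral(c/cos(c), c)


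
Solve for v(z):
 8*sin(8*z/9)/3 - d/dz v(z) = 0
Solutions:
 v(z) = C1 - 3*cos(8*z/9)


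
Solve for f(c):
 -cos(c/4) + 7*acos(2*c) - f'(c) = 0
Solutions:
 f(c) = C1 + 7*c*acos(2*c) - 7*sqrt(1 - 4*c^2)/2 - 4*sin(c/4)


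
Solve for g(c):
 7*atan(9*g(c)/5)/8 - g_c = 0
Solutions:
 Integral(1/atan(9*_y/5), (_y, g(c))) = C1 + 7*c/8


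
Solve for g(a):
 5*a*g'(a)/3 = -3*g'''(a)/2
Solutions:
 g(a) = C1 + Integral(C2*airyai(-30^(1/3)*a/3) + C3*airybi(-30^(1/3)*a/3), a)


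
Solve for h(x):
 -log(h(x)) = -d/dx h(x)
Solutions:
 li(h(x)) = C1 + x


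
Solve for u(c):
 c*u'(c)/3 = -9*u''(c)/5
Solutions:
 u(c) = C1 + C2*erf(sqrt(30)*c/18)


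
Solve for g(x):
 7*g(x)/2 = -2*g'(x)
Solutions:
 g(x) = C1*exp(-7*x/4)


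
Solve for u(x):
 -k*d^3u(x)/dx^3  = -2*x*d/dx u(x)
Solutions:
 u(x) = C1 + Integral(C2*airyai(2^(1/3)*x*(1/k)^(1/3)) + C3*airybi(2^(1/3)*x*(1/k)^(1/3)), x)


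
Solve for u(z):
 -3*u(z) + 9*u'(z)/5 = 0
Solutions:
 u(z) = C1*exp(5*z/3)


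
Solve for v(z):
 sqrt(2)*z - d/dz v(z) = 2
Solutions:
 v(z) = C1 + sqrt(2)*z^2/2 - 2*z


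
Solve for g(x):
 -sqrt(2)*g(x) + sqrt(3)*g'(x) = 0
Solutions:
 g(x) = C1*exp(sqrt(6)*x/3)


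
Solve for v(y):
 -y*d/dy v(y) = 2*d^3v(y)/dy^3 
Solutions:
 v(y) = C1 + Integral(C2*airyai(-2^(2/3)*y/2) + C3*airybi(-2^(2/3)*y/2), y)


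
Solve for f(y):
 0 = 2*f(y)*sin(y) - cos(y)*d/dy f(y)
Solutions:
 f(y) = C1/cos(y)^2


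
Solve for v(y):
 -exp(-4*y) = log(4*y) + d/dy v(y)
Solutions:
 v(y) = C1 - y*log(y) + y*(1 - 2*log(2)) + exp(-4*y)/4


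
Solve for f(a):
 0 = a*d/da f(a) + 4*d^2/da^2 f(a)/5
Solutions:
 f(a) = C1 + C2*erf(sqrt(10)*a/4)


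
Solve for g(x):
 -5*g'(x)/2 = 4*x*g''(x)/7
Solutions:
 g(x) = C1 + C2/x^(27/8)


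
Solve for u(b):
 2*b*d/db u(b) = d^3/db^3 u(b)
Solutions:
 u(b) = C1 + Integral(C2*airyai(2^(1/3)*b) + C3*airybi(2^(1/3)*b), b)


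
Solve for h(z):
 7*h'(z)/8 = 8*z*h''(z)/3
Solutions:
 h(z) = C1 + C2*z^(85/64)


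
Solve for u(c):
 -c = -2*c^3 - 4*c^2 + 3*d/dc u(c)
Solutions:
 u(c) = C1 + c^4/6 + 4*c^3/9 - c^2/6


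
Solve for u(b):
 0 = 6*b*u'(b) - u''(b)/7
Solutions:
 u(b) = C1 + C2*erfi(sqrt(21)*b)


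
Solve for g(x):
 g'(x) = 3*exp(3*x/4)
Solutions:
 g(x) = C1 + 4*exp(3*x/4)


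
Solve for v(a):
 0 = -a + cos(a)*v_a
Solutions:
 v(a) = C1 + Integral(a/cos(a), a)


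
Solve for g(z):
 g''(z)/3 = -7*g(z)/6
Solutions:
 g(z) = C1*sin(sqrt(14)*z/2) + C2*cos(sqrt(14)*z/2)


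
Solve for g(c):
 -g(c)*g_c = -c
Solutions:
 g(c) = -sqrt(C1 + c^2)
 g(c) = sqrt(C1 + c^2)


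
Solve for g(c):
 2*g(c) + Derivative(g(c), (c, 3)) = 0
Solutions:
 g(c) = C3*exp(-2^(1/3)*c) + (C1*sin(2^(1/3)*sqrt(3)*c/2) + C2*cos(2^(1/3)*sqrt(3)*c/2))*exp(2^(1/3)*c/2)


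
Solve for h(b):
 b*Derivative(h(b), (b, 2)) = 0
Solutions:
 h(b) = C1 + C2*b


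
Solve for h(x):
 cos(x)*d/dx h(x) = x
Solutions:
 h(x) = C1 + Integral(x/cos(x), x)


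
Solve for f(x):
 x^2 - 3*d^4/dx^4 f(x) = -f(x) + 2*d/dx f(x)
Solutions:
 f(x) = C1*exp(x*(-2^(2/3) + 2^(1/3) + 2)/6)*sin(2^(1/3)*sqrt(3)*x*(1 + 2^(1/3))/6) + C2*exp(x*(-2^(2/3) + 2^(1/3) + 2)/6)*cos(2^(1/3)*sqrt(3)*x*(1 + 2^(1/3))/6) + C3*exp(-x) + C4*exp(x*(-2^(1/3) + 1 + 2^(2/3))/3) - x^2 - 4*x - 8


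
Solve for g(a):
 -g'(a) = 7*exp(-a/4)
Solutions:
 g(a) = C1 + 28*exp(-a/4)


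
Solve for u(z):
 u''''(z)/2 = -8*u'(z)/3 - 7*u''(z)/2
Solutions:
 u(z) = C1 + C2*exp(-3^(1/3)*z*(-(24 + sqrt(1605))^(1/3) + 7*3^(1/3)/(24 + sqrt(1605))^(1/3))/6)*sin(3^(1/6)*z*(21/(24 + sqrt(1605))^(1/3) + 3^(2/3)*(24 + sqrt(1605))^(1/3))/6) + C3*exp(-3^(1/3)*z*(-(24 + sqrt(1605))^(1/3) + 7*3^(1/3)/(24 + sqrt(1605))^(1/3))/6)*cos(3^(1/6)*z*(21/(24 + sqrt(1605))^(1/3) + 3^(2/3)*(24 + sqrt(1605))^(1/3))/6) + C4*exp(3^(1/3)*z*(-(24 + sqrt(1605))^(1/3) + 7*3^(1/3)/(24 + sqrt(1605))^(1/3))/3)


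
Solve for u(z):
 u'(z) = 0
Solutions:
 u(z) = C1


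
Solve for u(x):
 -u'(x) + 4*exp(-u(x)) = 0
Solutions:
 u(x) = log(C1 + 4*x)


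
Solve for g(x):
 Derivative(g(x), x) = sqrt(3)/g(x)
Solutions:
 g(x) = -sqrt(C1 + 2*sqrt(3)*x)
 g(x) = sqrt(C1 + 2*sqrt(3)*x)


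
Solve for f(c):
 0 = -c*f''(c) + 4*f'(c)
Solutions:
 f(c) = C1 + C2*c^5


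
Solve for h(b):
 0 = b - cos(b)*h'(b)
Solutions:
 h(b) = C1 + Integral(b/cos(b), b)


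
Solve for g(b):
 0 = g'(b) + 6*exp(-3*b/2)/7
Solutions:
 g(b) = C1 + 4*exp(-3*b/2)/7


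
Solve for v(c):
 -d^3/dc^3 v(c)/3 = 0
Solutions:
 v(c) = C1 + C2*c + C3*c^2


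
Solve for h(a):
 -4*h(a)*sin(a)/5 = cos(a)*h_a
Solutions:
 h(a) = C1*cos(a)^(4/5)


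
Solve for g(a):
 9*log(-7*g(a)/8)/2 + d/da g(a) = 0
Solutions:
 2*Integral(1/(log(-_y) - 3*log(2) + log(7)), (_y, g(a)))/9 = C1 - a


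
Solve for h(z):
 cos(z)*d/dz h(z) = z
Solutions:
 h(z) = C1 + Integral(z/cos(z), z)


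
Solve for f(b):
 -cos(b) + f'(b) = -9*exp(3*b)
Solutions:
 f(b) = C1 - 3*exp(3*b) + sin(b)


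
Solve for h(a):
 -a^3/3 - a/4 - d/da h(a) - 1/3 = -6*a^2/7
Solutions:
 h(a) = C1 - a^4/12 + 2*a^3/7 - a^2/8 - a/3


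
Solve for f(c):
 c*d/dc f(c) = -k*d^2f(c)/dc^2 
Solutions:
 f(c) = C1 + C2*sqrt(k)*erf(sqrt(2)*c*sqrt(1/k)/2)


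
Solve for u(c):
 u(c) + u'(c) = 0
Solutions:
 u(c) = C1*exp(-c)


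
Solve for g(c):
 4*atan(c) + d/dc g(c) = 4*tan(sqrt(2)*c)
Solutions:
 g(c) = C1 - 4*c*atan(c) + 2*log(c^2 + 1) - 2*sqrt(2)*log(cos(sqrt(2)*c))


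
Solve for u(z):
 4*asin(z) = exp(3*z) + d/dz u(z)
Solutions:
 u(z) = C1 + 4*z*asin(z) + 4*sqrt(1 - z^2) - exp(3*z)/3


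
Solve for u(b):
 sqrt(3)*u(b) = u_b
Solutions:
 u(b) = C1*exp(sqrt(3)*b)


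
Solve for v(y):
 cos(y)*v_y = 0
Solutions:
 v(y) = C1


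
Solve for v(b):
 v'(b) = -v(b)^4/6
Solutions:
 v(b) = 2^(1/3)*(1/(C1 + b))^(1/3)
 v(b) = 2^(1/3)*(-1 - sqrt(3)*I)*(1/(C1 + b))^(1/3)/2
 v(b) = 2^(1/3)*(-1 + sqrt(3)*I)*(1/(C1 + b))^(1/3)/2


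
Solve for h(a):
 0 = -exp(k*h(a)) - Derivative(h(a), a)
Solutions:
 h(a) = Piecewise((log(1/(C1*k + a*k))/k, Ne(k, 0)), (nan, True))
 h(a) = Piecewise((C1 - a, Eq(k, 0)), (nan, True))


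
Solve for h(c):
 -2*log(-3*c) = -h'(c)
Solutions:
 h(c) = C1 + 2*c*log(-c) + 2*c*(-1 + log(3))


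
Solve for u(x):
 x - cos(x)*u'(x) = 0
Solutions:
 u(x) = C1 + Integral(x/cos(x), x)


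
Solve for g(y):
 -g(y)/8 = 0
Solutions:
 g(y) = 0


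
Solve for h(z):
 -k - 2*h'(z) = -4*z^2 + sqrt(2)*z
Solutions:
 h(z) = C1 - k*z/2 + 2*z^3/3 - sqrt(2)*z^2/4


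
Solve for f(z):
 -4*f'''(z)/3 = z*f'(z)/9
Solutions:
 f(z) = C1 + Integral(C2*airyai(-18^(1/3)*z/6) + C3*airybi(-18^(1/3)*z/6), z)


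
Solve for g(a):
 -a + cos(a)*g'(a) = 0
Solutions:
 g(a) = C1 + Integral(a/cos(a), a)


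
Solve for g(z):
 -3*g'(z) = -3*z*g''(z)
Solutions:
 g(z) = C1 + C2*z^2


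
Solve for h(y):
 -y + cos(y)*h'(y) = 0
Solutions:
 h(y) = C1 + Integral(y/cos(y), y)


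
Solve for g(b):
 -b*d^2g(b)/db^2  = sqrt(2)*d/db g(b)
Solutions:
 g(b) = C1 + C2*b^(1 - sqrt(2))


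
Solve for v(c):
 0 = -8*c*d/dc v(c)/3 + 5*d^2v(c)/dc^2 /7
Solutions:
 v(c) = C1 + C2*erfi(2*sqrt(105)*c/15)


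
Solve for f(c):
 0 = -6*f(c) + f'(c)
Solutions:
 f(c) = C1*exp(6*c)


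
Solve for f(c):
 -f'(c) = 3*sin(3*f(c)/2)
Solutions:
 f(c) = -2*acos((-C1 - exp(9*c))/(C1 - exp(9*c)))/3 + 4*pi/3
 f(c) = 2*acos((-C1 - exp(9*c))/(C1 - exp(9*c)))/3


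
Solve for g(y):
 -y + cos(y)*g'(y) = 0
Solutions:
 g(y) = C1 + Integral(y/cos(y), y)


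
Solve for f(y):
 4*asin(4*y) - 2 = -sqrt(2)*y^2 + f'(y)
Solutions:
 f(y) = C1 + sqrt(2)*y^3/3 + 4*y*asin(4*y) - 2*y + sqrt(1 - 16*y^2)


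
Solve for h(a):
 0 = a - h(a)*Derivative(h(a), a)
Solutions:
 h(a) = -sqrt(C1 + a^2)
 h(a) = sqrt(C1 + a^2)


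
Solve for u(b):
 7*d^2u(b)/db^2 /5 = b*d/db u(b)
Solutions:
 u(b) = C1 + C2*erfi(sqrt(70)*b/14)


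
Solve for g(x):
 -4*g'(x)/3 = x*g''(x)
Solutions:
 g(x) = C1 + C2/x^(1/3)


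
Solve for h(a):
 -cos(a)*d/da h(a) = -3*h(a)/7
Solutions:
 h(a) = C1*(sin(a) + 1)^(3/14)/(sin(a) - 1)^(3/14)


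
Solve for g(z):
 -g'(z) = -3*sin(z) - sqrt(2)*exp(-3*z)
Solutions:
 g(z) = C1 - 3*cos(z) - sqrt(2)*exp(-3*z)/3


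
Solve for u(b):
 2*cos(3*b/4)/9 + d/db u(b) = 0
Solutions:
 u(b) = C1 - 8*sin(3*b/4)/27


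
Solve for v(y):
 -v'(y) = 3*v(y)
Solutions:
 v(y) = C1*exp(-3*y)


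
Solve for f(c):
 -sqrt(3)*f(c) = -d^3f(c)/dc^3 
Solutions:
 f(c) = C3*exp(3^(1/6)*c) + (C1*sin(3^(2/3)*c/2) + C2*cos(3^(2/3)*c/2))*exp(-3^(1/6)*c/2)


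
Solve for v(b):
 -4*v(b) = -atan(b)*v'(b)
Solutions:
 v(b) = C1*exp(4*Integral(1/atan(b), b))


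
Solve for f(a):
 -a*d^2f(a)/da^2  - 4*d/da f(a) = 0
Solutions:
 f(a) = C1 + C2/a^3


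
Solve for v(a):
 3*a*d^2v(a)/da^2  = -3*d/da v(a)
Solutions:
 v(a) = C1 + C2*log(a)


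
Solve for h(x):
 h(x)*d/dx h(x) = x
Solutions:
 h(x) = -sqrt(C1 + x^2)
 h(x) = sqrt(C1 + x^2)


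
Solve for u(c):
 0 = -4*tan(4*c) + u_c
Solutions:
 u(c) = C1 - log(cos(4*c))


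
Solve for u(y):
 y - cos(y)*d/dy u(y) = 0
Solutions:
 u(y) = C1 + Integral(y/cos(y), y)


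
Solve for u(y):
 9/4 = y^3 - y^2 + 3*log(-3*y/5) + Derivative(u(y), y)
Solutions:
 u(y) = C1 - y^4/4 + y^3/3 - 3*y*log(-y) + y*(-3*log(3) + 3*log(5) + 21/4)


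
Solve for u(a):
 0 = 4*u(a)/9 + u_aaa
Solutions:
 u(a) = C3*exp(-2^(2/3)*3^(1/3)*a/3) + (C1*sin(2^(2/3)*3^(5/6)*a/6) + C2*cos(2^(2/3)*3^(5/6)*a/6))*exp(2^(2/3)*3^(1/3)*a/6)


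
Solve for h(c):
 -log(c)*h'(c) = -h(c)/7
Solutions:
 h(c) = C1*exp(li(c)/7)


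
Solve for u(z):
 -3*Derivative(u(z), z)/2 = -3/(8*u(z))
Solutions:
 u(z) = -sqrt(C1 + 2*z)/2
 u(z) = sqrt(C1 + 2*z)/2


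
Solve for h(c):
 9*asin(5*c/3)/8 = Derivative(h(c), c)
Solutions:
 h(c) = C1 + 9*c*asin(5*c/3)/8 + 9*sqrt(9 - 25*c^2)/40


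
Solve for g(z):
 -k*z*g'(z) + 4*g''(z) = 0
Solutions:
 g(z) = Piecewise((-sqrt(2)*sqrt(pi)*C1*erf(sqrt(2)*z*sqrt(-k)/4)/sqrt(-k) - C2, (k > 0) | (k < 0)), (-C1*z - C2, True))


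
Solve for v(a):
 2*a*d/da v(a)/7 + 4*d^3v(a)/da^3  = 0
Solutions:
 v(a) = C1 + Integral(C2*airyai(-14^(2/3)*a/14) + C3*airybi(-14^(2/3)*a/14), a)


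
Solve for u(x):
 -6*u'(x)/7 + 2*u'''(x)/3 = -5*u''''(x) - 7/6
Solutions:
 u(x) = C1 + C2*exp(-x*(28*7^(1/3)/(135*sqrt(163689) + 54619)^(1/3) + 28 + 7^(2/3)*(135*sqrt(163689) + 54619)^(1/3))/630)*sin(sqrt(3)*7^(1/3)*x*(-7^(1/3)*(135*sqrt(163689) + 54619)^(1/3) + 28/(135*sqrt(163689) + 54619)^(1/3))/630) + C3*exp(-x*(28*7^(1/3)/(135*sqrt(163689) + 54619)^(1/3) + 28 + 7^(2/3)*(135*sqrt(163689) + 54619)^(1/3))/630)*cos(sqrt(3)*7^(1/3)*x*(-7^(1/3)*(135*sqrt(163689) + 54619)^(1/3) + 28/(135*sqrt(163689) + 54619)^(1/3))/630) + C4*exp(x*(-14 + 28*7^(1/3)/(135*sqrt(163689) + 54619)^(1/3) + 7^(2/3)*(135*sqrt(163689) + 54619)^(1/3))/315) + 49*x/36


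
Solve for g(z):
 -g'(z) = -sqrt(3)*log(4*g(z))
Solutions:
 -sqrt(3)*Integral(1/(log(_y) + 2*log(2)), (_y, g(z)))/3 = C1 - z


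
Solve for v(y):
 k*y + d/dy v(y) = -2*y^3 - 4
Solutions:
 v(y) = C1 - k*y^2/2 - y^4/2 - 4*y


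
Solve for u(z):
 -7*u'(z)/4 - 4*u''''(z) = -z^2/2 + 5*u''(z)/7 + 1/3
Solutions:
 u(z) = C1 + C2*exp(-42^(1/3)*z*(-(3087 + sqrt(9571569))^(1/3) + 10*42^(1/3)/(3087 + sqrt(9571569))^(1/3))/168)*sin(14^(1/3)*3^(1/6)*z*(30*14^(1/3)/(3087 + sqrt(9571569))^(1/3) + 3^(2/3)*(3087 + sqrt(9571569))^(1/3))/168) + C3*exp(-42^(1/3)*z*(-(3087 + sqrt(9571569))^(1/3) + 10*42^(1/3)/(3087 + sqrt(9571569))^(1/3))/168)*cos(14^(1/3)*3^(1/6)*z*(30*14^(1/3)/(3087 + sqrt(9571569))^(1/3) + 3^(2/3)*(3087 + sqrt(9571569))^(1/3))/168) + C4*exp(42^(1/3)*z*(-(3087 + sqrt(9571569))^(1/3) + 10*42^(1/3)/(3087 + sqrt(9571569))^(1/3))/84) + 2*z^3/21 - 40*z^2/343 - 4804*z/50421


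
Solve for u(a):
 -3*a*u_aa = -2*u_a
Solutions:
 u(a) = C1 + C2*a^(5/3)


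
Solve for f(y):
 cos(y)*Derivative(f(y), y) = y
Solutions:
 f(y) = C1 + Integral(y/cos(y), y)


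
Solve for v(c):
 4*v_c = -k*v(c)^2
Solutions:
 v(c) = 4/(C1 + c*k)


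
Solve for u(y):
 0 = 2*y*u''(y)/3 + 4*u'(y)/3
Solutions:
 u(y) = C1 + C2/y


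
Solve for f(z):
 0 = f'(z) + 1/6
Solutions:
 f(z) = C1 - z/6


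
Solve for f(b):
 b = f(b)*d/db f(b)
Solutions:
 f(b) = -sqrt(C1 + b^2)
 f(b) = sqrt(C1 + b^2)


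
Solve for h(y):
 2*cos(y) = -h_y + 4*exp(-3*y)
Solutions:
 h(y) = C1 - 2*sin(y) - 4*exp(-3*y)/3


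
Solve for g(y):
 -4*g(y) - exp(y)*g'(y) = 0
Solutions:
 g(y) = C1*exp(4*exp(-y))


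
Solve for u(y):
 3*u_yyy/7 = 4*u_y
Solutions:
 u(y) = C1 + C2*exp(-2*sqrt(21)*y/3) + C3*exp(2*sqrt(21)*y/3)


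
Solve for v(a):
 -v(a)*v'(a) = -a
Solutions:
 v(a) = -sqrt(C1 + a^2)
 v(a) = sqrt(C1 + a^2)


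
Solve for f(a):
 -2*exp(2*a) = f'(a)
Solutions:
 f(a) = C1 - exp(2*a)


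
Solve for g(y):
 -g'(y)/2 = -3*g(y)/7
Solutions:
 g(y) = C1*exp(6*y/7)


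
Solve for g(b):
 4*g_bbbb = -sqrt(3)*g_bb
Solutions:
 g(b) = C1 + C2*b + C3*sin(3^(1/4)*b/2) + C4*cos(3^(1/4)*b/2)


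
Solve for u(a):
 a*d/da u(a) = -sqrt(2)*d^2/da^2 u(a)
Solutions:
 u(a) = C1 + C2*erf(2^(1/4)*a/2)


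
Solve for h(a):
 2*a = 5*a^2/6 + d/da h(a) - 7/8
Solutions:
 h(a) = C1 - 5*a^3/18 + a^2 + 7*a/8


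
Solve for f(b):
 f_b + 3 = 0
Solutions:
 f(b) = C1 - 3*b


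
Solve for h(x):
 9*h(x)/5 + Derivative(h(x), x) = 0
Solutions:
 h(x) = C1*exp(-9*x/5)


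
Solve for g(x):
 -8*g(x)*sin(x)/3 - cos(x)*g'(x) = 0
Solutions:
 g(x) = C1*cos(x)^(8/3)


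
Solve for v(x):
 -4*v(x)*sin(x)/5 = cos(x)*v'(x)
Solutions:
 v(x) = C1*cos(x)^(4/5)


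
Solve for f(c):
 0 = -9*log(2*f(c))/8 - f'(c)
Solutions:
 8*Integral(1/(log(_y) + log(2)), (_y, f(c)))/9 = C1 - c


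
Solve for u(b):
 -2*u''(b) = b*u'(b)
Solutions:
 u(b) = C1 + C2*erf(b/2)


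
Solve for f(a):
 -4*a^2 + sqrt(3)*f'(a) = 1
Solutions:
 f(a) = C1 + 4*sqrt(3)*a^3/9 + sqrt(3)*a/3


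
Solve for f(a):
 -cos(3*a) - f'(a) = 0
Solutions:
 f(a) = C1 - sin(3*a)/3


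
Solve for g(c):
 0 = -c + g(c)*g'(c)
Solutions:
 g(c) = -sqrt(C1 + c^2)
 g(c) = sqrt(C1 + c^2)


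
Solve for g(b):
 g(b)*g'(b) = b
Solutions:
 g(b) = -sqrt(C1 + b^2)
 g(b) = sqrt(C1 + b^2)


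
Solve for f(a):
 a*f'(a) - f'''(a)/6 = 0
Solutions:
 f(a) = C1 + Integral(C2*airyai(6^(1/3)*a) + C3*airybi(6^(1/3)*a), a)


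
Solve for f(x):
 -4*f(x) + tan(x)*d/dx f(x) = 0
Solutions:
 f(x) = C1*sin(x)^4


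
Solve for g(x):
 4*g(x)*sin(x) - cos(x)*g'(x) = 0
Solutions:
 g(x) = C1/cos(x)^4


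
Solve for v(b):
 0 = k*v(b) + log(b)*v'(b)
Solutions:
 v(b) = C1*exp(-k*li(b))


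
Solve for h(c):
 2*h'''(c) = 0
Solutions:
 h(c) = C1 + C2*c + C3*c^2


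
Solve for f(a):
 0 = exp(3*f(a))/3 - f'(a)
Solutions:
 f(a) = log(-1/(C1 + a))/3
 f(a) = log((-1/(C1 + a))^(1/3)*(-1 - sqrt(3)*I)/2)
 f(a) = log((-1/(C1 + a))^(1/3)*(-1 + sqrt(3)*I)/2)


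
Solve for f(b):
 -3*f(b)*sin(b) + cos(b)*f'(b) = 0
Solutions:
 f(b) = C1/cos(b)^3


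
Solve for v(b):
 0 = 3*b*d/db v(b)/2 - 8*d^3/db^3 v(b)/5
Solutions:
 v(b) = C1 + Integral(C2*airyai(15^(1/3)*2^(2/3)*b/4) + C3*airybi(15^(1/3)*2^(2/3)*b/4), b)


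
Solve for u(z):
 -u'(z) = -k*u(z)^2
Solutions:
 u(z) = -1/(C1 + k*z)


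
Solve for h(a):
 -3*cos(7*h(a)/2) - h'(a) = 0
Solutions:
 h(a) = -2*asin((C1 + exp(21*a))/(C1 - exp(21*a)))/7 + 2*pi/7
 h(a) = 2*asin((C1 + exp(21*a))/(C1 - exp(21*a)))/7


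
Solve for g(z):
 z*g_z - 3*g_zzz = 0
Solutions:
 g(z) = C1 + Integral(C2*airyai(3^(2/3)*z/3) + C3*airybi(3^(2/3)*z/3), z)


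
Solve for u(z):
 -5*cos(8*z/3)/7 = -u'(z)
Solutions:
 u(z) = C1 + 15*sin(8*z/3)/56


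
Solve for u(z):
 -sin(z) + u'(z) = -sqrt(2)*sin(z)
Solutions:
 u(z) = C1 - cos(z) + sqrt(2)*cos(z)


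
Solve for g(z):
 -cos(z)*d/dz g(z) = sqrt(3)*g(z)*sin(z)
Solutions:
 g(z) = C1*cos(z)^(sqrt(3))


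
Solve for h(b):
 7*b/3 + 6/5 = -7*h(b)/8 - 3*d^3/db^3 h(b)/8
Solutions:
 h(b) = C3*exp(-3^(2/3)*7^(1/3)*b/3) - 8*b/3 + (C1*sin(3^(1/6)*7^(1/3)*b/2) + C2*cos(3^(1/6)*7^(1/3)*b/2))*exp(3^(2/3)*7^(1/3)*b/6) - 48/35


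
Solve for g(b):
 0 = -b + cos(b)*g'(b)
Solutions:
 g(b) = C1 + Integral(b/cos(b), b)


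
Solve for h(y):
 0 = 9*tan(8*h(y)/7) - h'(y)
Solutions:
 h(y) = -7*asin(C1*exp(72*y/7))/8 + 7*pi/8
 h(y) = 7*asin(C1*exp(72*y/7))/8


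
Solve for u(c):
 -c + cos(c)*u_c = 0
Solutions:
 u(c) = C1 + Integral(c/cos(c), c)


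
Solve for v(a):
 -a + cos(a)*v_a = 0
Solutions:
 v(a) = C1 + Integral(a/cos(a), a)


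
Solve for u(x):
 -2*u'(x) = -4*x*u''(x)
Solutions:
 u(x) = C1 + C2*x^(3/2)


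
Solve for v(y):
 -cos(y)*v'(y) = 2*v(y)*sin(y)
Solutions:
 v(y) = C1*cos(y)^2


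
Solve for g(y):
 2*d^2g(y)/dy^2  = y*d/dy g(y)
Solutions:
 g(y) = C1 + C2*erfi(y/2)


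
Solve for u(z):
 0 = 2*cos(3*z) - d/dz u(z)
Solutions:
 u(z) = C1 + 2*sin(3*z)/3


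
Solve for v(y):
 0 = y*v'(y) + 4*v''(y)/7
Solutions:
 v(y) = C1 + C2*erf(sqrt(14)*y/4)


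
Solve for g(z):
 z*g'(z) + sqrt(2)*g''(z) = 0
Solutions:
 g(z) = C1 + C2*erf(2^(1/4)*z/2)


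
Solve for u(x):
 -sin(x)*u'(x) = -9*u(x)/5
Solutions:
 u(x) = C1*(cos(x) - 1)^(9/10)/(cos(x) + 1)^(9/10)


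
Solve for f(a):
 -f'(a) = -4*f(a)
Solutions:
 f(a) = C1*exp(4*a)


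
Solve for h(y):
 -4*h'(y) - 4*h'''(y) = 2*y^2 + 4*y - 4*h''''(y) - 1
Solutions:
 h(y) = C1 + C2*exp(y*(-2^(2/3)*(3*sqrt(93) + 29)^(1/3) - 2*2^(1/3)/(3*sqrt(93) + 29)^(1/3) + 4)/12)*sin(2^(1/3)*sqrt(3)*y*(-2^(1/3)*(3*sqrt(93) + 29)^(1/3) + 2/(3*sqrt(93) + 29)^(1/3))/12) + C3*exp(y*(-2^(2/3)*(3*sqrt(93) + 29)^(1/3) - 2*2^(1/3)/(3*sqrt(93) + 29)^(1/3) + 4)/12)*cos(2^(1/3)*sqrt(3)*y*(-2^(1/3)*(3*sqrt(93) + 29)^(1/3) + 2/(3*sqrt(93) + 29)^(1/3))/12) + C4*exp(y*(2*2^(1/3)/(3*sqrt(93) + 29)^(1/3) + 2 + 2^(2/3)*(3*sqrt(93) + 29)^(1/3))/6) - y^3/6 - y^2/2 + 5*y/4


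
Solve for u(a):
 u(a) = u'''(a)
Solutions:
 u(a) = C3*exp(a) + (C1*sin(sqrt(3)*a/2) + C2*cos(sqrt(3)*a/2))*exp(-a/2)


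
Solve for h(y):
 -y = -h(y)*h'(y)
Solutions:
 h(y) = -sqrt(C1 + y^2)
 h(y) = sqrt(C1 + y^2)


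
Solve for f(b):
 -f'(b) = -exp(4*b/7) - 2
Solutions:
 f(b) = C1 + 2*b + 7*exp(4*b/7)/4


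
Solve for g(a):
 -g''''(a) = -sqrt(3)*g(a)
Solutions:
 g(a) = C1*exp(-3^(1/8)*a) + C2*exp(3^(1/8)*a) + C3*sin(3^(1/8)*a) + C4*cos(3^(1/8)*a)


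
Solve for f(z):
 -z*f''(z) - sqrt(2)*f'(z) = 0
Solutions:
 f(z) = C1 + C2*z^(1 - sqrt(2))


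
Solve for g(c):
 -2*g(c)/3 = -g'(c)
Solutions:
 g(c) = C1*exp(2*c/3)


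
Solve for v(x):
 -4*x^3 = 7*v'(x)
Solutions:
 v(x) = C1 - x^4/7


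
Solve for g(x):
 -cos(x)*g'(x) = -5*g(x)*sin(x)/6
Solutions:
 g(x) = C1/cos(x)^(5/6)


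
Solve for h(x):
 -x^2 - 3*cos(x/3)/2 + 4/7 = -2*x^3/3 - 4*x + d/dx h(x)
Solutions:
 h(x) = C1 + x^4/6 - x^3/3 + 2*x^2 + 4*x/7 - 9*sin(x/3)/2


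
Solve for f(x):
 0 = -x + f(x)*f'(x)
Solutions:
 f(x) = -sqrt(C1 + x^2)
 f(x) = sqrt(C1 + x^2)


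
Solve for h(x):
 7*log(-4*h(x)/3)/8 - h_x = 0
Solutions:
 -8*Integral(1/(log(-_y) - log(3) + 2*log(2)), (_y, h(x)))/7 = C1 - x


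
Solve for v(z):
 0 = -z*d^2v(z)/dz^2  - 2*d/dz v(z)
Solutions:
 v(z) = C1 + C2/z


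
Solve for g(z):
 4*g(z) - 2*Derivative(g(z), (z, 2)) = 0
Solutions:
 g(z) = C1*exp(-sqrt(2)*z) + C2*exp(sqrt(2)*z)


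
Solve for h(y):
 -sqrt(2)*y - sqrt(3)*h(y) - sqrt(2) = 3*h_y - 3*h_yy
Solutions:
 h(y) = C1*exp(y*(3 + sqrt(3)*sqrt(3 + 4*sqrt(3)))/6) + C2*exp(y*(-sqrt(3)*sqrt(3 + 4*sqrt(3)) + 3)/6) - sqrt(6)*y/3 - sqrt(6)/3 + sqrt(2)


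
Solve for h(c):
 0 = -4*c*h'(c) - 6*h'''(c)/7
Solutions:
 h(c) = C1 + Integral(C2*airyai(-14^(1/3)*3^(2/3)*c/3) + C3*airybi(-14^(1/3)*3^(2/3)*c/3), c)


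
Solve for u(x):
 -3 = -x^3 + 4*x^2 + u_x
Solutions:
 u(x) = C1 + x^4/4 - 4*x^3/3 - 3*x


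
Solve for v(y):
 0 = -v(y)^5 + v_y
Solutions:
 v(y) = -(-1/(C1 + 4*y))^(1/4)
 v(y) = (-1/(C1 + 4*y))^(1/4)
 v(y) = -I*(-1/(C1 + 4*y))^(1/4)
 v(y) = I*(-1/(C1 + 4*y))^(1/4)


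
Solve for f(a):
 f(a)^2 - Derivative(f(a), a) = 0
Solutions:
 f(a) = -1/(C1 + a)


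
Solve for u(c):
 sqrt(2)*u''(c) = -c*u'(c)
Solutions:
 u(c) = C1 + C2*erf(2^(1/4)*c/2)


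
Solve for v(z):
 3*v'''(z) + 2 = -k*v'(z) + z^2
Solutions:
 v(z) = C1 + C2*exp(-sqrt(3)*z*sqrt(-k)/3) + C3*exp(sqrt(3)*z*sqrt(-k)/3) + z^3/(3*k) - 2*z/k - 6*z/k^2


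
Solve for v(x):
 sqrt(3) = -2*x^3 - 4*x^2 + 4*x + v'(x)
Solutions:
 v(x) = C1 + x^4/2 + 4*x^3/3 - 2*x^2 + sqrt(3)*x


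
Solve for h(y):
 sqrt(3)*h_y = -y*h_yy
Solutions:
 h(y) = C1 + C2*y^(1 - sqrt(3))


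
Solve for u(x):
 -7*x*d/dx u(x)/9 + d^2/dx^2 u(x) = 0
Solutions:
 u(x) = C1 + C2*erfi(sqrt(14)*x/6)


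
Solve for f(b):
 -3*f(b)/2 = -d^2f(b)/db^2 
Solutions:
 f(b) = C1*exp(-sqrt(6)*b/2) + C2*exp(sqrt(6)*b/2)


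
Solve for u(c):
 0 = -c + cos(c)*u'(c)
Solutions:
 u(c) = C1 + Integral(c/cos(c), c)


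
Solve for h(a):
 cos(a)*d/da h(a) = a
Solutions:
 h(a) = C1 + Integral(a/cos(a), a)


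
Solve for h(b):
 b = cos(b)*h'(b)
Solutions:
 h(b) = C1 + Integral(b/cos(b), b)


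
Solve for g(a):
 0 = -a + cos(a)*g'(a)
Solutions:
 g(a) = C1 + Integral(a/cos(a), a)


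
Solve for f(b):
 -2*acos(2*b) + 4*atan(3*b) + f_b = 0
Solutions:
 f(b) = C1 + 2*b*acos(2*b) - 4*b*atan(3*b) - sqrt(1 - 4*b^2) + 2*log(9*b^2 + 1)/3


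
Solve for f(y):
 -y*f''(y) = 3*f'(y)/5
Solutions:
 f(y) = C1 + C2*y^(2/5)


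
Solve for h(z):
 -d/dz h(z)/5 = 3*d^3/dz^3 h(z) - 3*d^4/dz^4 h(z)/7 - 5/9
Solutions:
 h(z) = C1 + C2*exp(z*(-10^(2/3)*7^(1/3)*(3*sqrt(989) + 499)^(1/3) - 70*10^(1/3)*7^(2/3)/(3*sqrt(989) + 499)^(1/3) + 140)/60)*sin(sqrt(3)*70^(1/3)*z*(-10^(1/3)*(3*sqrt(989) + 499)^(1/3) + 70*7^(1/3)/(3*sqrt(989) + 499)^(1/3))/60) + C3*exp(z*(-10^(2/3)*7^(1/3)*(3*sqrt(989) + 499)^(1/3) - 70*10^(1/3)*7^(2/3)/(3*sqrt(989) + 499)^(1/3) + 140)/60)*cos(sqrt(3)*70^(1/3)*z*(-10^(1/3)*(3*sqrt(989) + 499)^(1/3) + 70*7^(1/3)/(3*sqrt(989) + 499)^(1/3))/60) + C4*exp(z*(70*10^(1/3)*7^(2/3)/(3*sqrt(989) + 499)^(1/3) + 70 + 10^(2/3)*7^(1/3)*(3*sqrt(989) + 499)^(1/3))/30) + 25*z/9


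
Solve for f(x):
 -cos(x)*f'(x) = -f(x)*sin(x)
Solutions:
 f(x) = C1/cos(x)


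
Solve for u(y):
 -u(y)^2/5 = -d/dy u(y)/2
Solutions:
 u(y) = -5/(C1 + 2*y)


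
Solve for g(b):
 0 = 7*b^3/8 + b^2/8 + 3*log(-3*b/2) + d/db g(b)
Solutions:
 g(b) = C1 - 7*b^4/32 - b^3/24 - 3*b*log(-b) + 3*b*(-log(3) + log(2) + 1)


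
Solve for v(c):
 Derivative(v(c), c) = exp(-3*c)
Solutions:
 v(c) = C1 - exp(-3*c)/3


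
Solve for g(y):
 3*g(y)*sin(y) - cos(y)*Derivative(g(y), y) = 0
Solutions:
 g(y) = C1/cos(y)^3


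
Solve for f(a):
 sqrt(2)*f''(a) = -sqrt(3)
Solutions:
 f(a) = C1 + C2*a - sqrt(6)*a^2/4


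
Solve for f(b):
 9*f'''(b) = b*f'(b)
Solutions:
 f(b) = C1 + Integral(C2*airyai(3^(1/3)*b/3) + C3*airybi(3^(1/3)*b/3), b)


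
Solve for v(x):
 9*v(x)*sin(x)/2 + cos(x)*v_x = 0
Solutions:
 v(x) = C1*cos(x)^(9/2)


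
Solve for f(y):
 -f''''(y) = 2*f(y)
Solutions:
 f(y) = (C1*sin(2^(3/4)*y/2) + C2*cos(2^(3/4)*y/2))*exp(-2^(3/4)*y/2) + (C3*sin(2^(3/4)*y/2) + C4*cos(2^(3/4)*y/2))*exp(2^(3/4)*y/2)


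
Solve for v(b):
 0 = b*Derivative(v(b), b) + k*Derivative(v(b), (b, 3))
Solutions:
 v(b) = C1 + Integral(C2*airyai(b*(-1/k)^(1/3)) + C3*airybi(b*(-1/k)^(1/3)), b)


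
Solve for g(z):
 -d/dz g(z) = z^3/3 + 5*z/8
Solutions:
 g(z) = C1 - z^4/12 - 5*z^2/16


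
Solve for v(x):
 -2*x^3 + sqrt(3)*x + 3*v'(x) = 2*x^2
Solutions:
 v(x) = C1 + x^4/6 + 2*x^3/9 - sqrt(3)*x^2/6


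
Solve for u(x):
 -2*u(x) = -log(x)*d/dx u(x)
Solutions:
 u(x) = C1*exp(2*li(x))


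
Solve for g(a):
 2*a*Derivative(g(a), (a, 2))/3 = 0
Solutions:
 g(a) = C1 + C2*a


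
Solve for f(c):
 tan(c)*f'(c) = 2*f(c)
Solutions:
 f(c) = C1*sin(c)^2


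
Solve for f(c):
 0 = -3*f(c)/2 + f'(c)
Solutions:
 f(c) = C1*exp(3*c/2)


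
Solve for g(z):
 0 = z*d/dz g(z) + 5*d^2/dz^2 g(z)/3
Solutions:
 g(z) = C1 + C2*erf(sqrt(30)*z/10)


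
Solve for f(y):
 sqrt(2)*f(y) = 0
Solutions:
 f(y) = 0


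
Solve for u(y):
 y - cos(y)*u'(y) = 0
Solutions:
 u(y) = C1 + Integral(y/cos(y), y)


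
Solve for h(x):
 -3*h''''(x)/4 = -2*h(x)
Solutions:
 h(x) = C1*exp(-6^(3/4)*x/3) + C2*exp(6^(3/4)*x/3) + C3*sin(6^(3/4)*x/3) + C4*cos(6^(3/4)*x/3)


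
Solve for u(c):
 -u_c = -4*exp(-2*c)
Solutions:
 u(c) = C1 - 2*exp(-2*c)


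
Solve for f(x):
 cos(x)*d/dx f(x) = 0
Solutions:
 f(x) = C1


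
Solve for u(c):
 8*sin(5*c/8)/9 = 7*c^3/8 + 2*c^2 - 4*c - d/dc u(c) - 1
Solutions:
 u(c) = C1 + 7*c^4/32 + 2*c^3/3 - 2*c^2 - c + 64*cos(5*c/8)/45


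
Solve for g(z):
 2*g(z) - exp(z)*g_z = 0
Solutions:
 g(z) = C1*exp(-2*exp(-z))


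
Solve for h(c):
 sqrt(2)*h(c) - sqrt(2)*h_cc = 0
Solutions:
 h(c) = C1*exp(-c) + C2*exp(c)


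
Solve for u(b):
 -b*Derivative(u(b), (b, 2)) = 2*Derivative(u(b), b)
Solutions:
 u(b) = C1 + C2/b


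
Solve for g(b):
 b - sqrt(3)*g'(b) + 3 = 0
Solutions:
 g(b) = C1 + sqrt(3)*b^2/6 + sqrt(3)*b


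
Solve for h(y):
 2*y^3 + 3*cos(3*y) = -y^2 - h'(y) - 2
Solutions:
 h(y) = C1 - y^4/2 - y^3/3 - 2*y - sin(3*y)


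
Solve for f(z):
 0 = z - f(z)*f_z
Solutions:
 f(z) = -sqrt(C1 + z^2)
 f(z) = sqrt(C1 + z^2)


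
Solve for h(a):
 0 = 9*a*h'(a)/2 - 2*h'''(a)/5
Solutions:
 h(a) = C1 + Integral(C2*airyai(90^(1/3)*a/2) + C3*airybi(90^(1/3)*a/2), a)


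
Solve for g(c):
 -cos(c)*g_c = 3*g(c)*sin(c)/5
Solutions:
 g(c) = C1*cos(c)^(3/5)


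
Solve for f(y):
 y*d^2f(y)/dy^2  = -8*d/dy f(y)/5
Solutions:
 f(y) = C1 + C2/y^(3/5)


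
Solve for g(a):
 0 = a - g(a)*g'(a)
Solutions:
 g(a) = -sqrt(C1 + a^2)
 g(a) = sqrt(C1 + a^2)


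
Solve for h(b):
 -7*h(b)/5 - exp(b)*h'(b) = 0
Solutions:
 h(b) = C1*exp(7*exp(-b)/5)


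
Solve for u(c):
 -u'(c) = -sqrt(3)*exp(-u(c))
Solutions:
 u(c) = log(C1 + sqrt(3)*c)


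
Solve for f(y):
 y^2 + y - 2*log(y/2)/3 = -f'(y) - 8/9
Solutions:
 f(y) = C1 - y^3/3 - y^2/2 + 2*y*log(y)/3 - 14*y/9 - 2*y*log(2)/3


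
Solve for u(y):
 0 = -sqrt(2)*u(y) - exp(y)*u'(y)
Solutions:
 u(y) = C1*exp(sqrt(2)*exp(-y))


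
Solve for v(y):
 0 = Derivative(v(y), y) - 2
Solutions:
 v(y) = C1 + 2*y


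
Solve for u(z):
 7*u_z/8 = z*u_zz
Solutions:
 u(z) = C1 + C2*z^(15/8)


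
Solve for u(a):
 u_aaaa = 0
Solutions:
 u(a) = C1 + C2*a + C3*a^2 + C4*a^3


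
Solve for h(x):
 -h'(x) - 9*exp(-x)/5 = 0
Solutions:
 h(x) = C1 + 9*exp(-x)/5


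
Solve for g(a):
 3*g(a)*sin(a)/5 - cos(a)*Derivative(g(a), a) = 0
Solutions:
 g(a) = C1/cos(a)^(3/5)


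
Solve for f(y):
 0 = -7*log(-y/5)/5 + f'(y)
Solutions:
 f(y) = C1 + 7*y*log(-y)/5 + 7*y*(-log(5) - 1)/5


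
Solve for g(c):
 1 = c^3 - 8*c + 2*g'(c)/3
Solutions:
 g(c) = C1 - 3*c^4/8 + 6*c^2 + 3*c/2


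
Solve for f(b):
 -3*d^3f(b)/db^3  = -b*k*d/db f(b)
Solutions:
 f(b) = C1 + Integral(C2*airyai(3^(2/3)*b*k^(1/3)/3) + C3*airybi(3^(2/3)*b*k^(1/3)/3), b)


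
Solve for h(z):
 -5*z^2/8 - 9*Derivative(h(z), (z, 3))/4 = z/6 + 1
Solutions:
 h(z) = C1 + C2*z + C3*z^2 - z^5/216 - z^4/324 - 2*z^3/27


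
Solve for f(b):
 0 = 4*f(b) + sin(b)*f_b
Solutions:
 f(b) = C1*(cos(b)^2 + 2*cos(b) + 1)/(cos(b)^2 - 2*cos(b) + 1)


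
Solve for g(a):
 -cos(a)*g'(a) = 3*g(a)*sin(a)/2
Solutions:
 g(a) = C1*cos(a)^(3/2)


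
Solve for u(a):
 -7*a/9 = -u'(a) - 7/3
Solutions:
 u(a) = C1 + 7*a^2/18 - 7*a/3


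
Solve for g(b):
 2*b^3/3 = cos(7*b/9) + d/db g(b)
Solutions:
 g(b) = C1 + b^4/6 - 9*sin(7*b/9)/7


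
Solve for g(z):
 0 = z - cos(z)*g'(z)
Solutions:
 g(z) = C1 + Integral(z/cos(z), z)


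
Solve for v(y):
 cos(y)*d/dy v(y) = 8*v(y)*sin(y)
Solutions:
 v(y) = C1/cos(y)^8


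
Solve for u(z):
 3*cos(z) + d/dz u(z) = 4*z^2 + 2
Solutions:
 u(z) = C1 + 4*z^3/3 + 2*z - 3*sin(z)


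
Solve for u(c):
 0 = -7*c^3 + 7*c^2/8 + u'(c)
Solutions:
 u(c) = C1 + 7*c^4/4 - 7*c^3/24


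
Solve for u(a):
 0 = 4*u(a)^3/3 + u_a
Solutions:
 u(a) = -sqrt(6)*sqrt(-1/(C1 - 4*a))/2
 u(a) = sqrt(6)*sqrt(-1/(C1 - 4*a))/2


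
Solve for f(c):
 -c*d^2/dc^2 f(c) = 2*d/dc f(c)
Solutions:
 f(c) = C1 + C2/c


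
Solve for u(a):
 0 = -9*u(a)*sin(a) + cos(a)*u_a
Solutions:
 u(a) = C1/cos(a)^9


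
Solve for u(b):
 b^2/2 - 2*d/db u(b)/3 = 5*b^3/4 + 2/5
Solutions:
 u(b) = C1 - 15*b^4/32 + b^3/4 - 3*b/5


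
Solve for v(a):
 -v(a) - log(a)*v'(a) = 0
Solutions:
 v(a) = C1*exp(-li(a))


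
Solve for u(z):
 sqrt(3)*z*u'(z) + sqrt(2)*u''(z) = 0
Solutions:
 u(z) = C1 + C2*erf(6^(1/4)*z/2)


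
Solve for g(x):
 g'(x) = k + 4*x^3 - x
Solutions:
 g(x) = C1 + k*x + x^4 - x^2/2


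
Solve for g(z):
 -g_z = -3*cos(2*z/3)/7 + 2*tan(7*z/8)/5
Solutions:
 g(z) = C1 + 16*log(cos(7*z/8))/35 + 9*sin(2*z/3)/14


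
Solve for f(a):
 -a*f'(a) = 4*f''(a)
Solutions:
 f(a) = C1 + C2*erf(sqrt(2)*a/4)


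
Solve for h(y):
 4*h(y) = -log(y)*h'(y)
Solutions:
 h(y) = C1*exp(-4*li(y))


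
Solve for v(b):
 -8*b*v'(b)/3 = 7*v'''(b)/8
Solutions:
 v(b) = C1 + Integral(C2*airyai(-4*21^(2/3)*b/21) + C3*airybi(-4*21^(2/3)*b/21), b)


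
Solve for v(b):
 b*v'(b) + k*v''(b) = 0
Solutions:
 v(b) = C1 + C2*sqrt(k)*erf(sqrt(2)*b*sqrt(1/k)/2)


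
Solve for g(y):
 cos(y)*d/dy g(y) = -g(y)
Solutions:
 g(y) = C1*sqrt(sin(y) - 1)/sqrt(sin(y) + 1)


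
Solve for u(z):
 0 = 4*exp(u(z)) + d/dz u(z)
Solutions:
 u(z) = log(1/(C1 + 4*z))


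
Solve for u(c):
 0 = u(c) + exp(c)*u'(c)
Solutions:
 u(c) = C1*exp(exp(-c))


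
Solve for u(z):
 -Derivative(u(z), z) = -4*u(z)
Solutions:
 u(z) = C1*exp(4*z)


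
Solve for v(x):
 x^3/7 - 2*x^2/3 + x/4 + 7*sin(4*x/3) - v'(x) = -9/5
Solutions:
 v(x) = C1 + x^4/28 - 2*x^3/9 + x^2/8 + 9*x/5 - 21*cos(4*x/3)/4


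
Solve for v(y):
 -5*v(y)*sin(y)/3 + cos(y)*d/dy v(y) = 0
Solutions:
 v(y) = C1/cos(y)^(5/3)


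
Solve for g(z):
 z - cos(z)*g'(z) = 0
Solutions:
 g(z) = C1 + Integral(z/cos(z), z)


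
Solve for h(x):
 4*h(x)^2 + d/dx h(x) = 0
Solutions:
 h(x) = 1/(C1 + 4*x)


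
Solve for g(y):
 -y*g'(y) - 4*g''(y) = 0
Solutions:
 g(y) = C1 + C2*erf(sqrt(2)*y/4)


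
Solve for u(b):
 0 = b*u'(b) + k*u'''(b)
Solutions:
 u(b) = C1 + Integral(C2*airyai(b*(-1/k)^(1/3)) + C3*airybi(b*(-1/k)^(1/3)), b)


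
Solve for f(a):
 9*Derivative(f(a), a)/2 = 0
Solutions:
 f(a) = C1


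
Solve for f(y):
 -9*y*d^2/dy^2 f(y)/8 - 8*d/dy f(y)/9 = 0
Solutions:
 f(y) = C1 + C2*y^(17/81)


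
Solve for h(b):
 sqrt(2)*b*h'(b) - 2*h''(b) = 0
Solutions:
 h(b) = C1 + C2*erfi(2^(1/4)*b/2)


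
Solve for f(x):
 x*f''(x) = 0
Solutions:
 f(x) = C1 + C2*x


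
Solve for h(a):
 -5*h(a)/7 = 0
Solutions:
 h(a) = 0


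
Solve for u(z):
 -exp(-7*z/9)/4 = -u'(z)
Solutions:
 u(z) = C1 - 9*exp(-7*z/9)/28


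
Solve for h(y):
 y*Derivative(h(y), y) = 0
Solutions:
 h(y) = C1


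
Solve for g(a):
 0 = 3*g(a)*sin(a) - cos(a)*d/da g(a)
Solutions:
 g(a) = C1/cos(a)^3


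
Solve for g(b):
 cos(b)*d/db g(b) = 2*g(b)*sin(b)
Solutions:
 g(b) = C1/cos(b)^2


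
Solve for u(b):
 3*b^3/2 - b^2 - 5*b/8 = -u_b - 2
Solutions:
 u(b) = C1 - 3*b^4/8 + b^3/3 + 5*b^2/16 - 2*b


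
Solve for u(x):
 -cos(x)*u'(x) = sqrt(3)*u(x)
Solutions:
 u(x) = C1*(sin(x) - 1)^(sqrt(3)/2)/(sin(x) + 1)^(sqrt(3)/2)


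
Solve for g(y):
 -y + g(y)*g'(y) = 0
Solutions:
 g(y) = -sqrt(C1 + y^2)
 g(y) = sqrt(C1 + y^2)


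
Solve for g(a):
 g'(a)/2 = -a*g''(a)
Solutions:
 g(a) = C1 + C2*sqrt(a)


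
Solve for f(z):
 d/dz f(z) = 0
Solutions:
 f(z) = C1


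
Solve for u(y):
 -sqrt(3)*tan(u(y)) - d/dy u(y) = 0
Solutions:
 u(y) = pi - asin(C1*exp(-sqrt(3)*y))
 u(y) = asin(C1*exp(-sqrt(3)*y))


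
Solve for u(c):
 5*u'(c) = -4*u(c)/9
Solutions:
 u(c) = C1*exp(-4*c/45)


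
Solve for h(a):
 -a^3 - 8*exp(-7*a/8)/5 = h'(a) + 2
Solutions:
 h(a) = C1 - a^4/4 - 2*a + 64*exp(-7*a/8)/35


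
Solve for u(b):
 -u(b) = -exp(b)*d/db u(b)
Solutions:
 u(b) = C1*exp(-exp(-b))


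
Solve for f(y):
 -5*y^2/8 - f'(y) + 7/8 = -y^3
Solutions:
 f(y) = C1 + y^4/4 - 5*y^3/24 + 7*y/8


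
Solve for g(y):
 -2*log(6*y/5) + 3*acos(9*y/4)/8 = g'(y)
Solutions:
 g(y) = C1 - 2*y*log(y) + 3*y*acos(9*y/4)/8 - 2*y*log(6) + 2*y + 2*y*log(5) - sqrt(16 - 81*y^2)/24


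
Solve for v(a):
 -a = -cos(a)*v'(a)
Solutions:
 v(a) = C1 + Integral(a/cos(a), a)


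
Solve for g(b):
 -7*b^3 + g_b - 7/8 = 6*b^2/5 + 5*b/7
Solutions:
 g(b) = C1 + 7*b^4/4 + 2*b^3/5 + 5*b^2/14 + 7*b/8


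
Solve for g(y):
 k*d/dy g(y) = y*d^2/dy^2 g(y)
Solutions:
 g(y) = C1 + y^(re(k) + 1)*(C2*sin(log(y)*Abs(im(k))) + C3*cos(log(y)*im(k)))


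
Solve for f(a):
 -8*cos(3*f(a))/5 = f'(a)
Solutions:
 8*a/5 - log(sin(3*f(a)) - 1)/6 + log(sin(3*f(a)) + 1)/6 = C1


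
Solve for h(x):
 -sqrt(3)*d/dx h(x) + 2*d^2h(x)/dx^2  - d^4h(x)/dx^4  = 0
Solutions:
 h(x) = C1 + C4*exp(-sqrt(3)*x) + (C2*sin(x/2) + C3*cos(x/2))*exp(sqrt(3)*x/2)


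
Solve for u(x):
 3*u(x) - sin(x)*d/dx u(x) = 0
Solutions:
 u(x) = C1*(cos(x) - 1)^(3/2)/(cos(x) + 1)^(3/2)


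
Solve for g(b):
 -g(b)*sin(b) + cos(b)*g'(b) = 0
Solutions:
 g(b) = C1/cos(b)


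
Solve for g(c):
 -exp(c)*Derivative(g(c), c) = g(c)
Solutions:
 g(c) = C1*exp(exp(-c))


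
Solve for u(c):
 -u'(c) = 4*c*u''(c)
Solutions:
 u(c) = C1 + C2*c^(3/4)


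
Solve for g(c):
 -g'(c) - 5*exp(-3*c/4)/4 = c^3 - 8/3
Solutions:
 g(c) = C1 - c^4/4 + 8*c/3 + 5*exp(-3*c/4)/3


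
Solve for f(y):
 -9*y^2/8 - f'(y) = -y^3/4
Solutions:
 f(y) = C1 + y^4/16 - 3*y^3/8


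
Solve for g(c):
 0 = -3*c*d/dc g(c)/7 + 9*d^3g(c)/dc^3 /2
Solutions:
 g(c) = C1 + Integral(C2*airyai(2^(1/3)*21^(2/3)*c/21) + C3*airybi(2^(1/3)*21^(2/3)*c/21), c)


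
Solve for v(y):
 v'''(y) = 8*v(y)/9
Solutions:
 v(y) = C3*exp(2*3^(1/3)*y/3) + (C1*sin(3^(5/6)*y/3) + C2*cos(3^(5/6)*y/3))*exp(-3^(1/3)*y/3)


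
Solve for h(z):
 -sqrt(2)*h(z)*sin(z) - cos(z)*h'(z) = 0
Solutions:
 h(z) = C1*cos(z)^(sqrt(2))


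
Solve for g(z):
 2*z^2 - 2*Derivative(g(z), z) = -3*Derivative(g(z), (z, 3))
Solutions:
 g(z) = C1 + C2*exp(-sqrt(6)*z/3) + C3*exp(sqrt(6)*z/3) + z^3/3 + 3*z


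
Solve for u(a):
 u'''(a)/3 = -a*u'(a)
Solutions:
 u(a) = C1 + Integral(C2*airyai(-3^(1/3)*a) + C3*airybi(-3^(1/3)*a), a)


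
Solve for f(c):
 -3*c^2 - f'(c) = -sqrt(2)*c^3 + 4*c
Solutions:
 f(c) = C1 + sqrt(2)*c^4/4 - c^3 - 2*c^2


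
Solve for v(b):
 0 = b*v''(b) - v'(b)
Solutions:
 v(b) = C1 + C2*b^2


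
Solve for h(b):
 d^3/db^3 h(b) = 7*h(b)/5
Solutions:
 h(b) = C3*exp(5^(2/3)*7^(1/3)*b/5) + (C1*sin(sqrt(3)*5^(2/3)*7^(1/3)*b/10) + C2*cos(sqrt(3)*5^(2/3)*7^(1/3)*b/10))*exp(-5^(2/3)*7^(1/3)*b/10)


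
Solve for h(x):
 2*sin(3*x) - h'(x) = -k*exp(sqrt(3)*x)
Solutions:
 h(x) = C1 + sqrt(3)*k*exp(sqrt(3)*x)/3 - 2*cos(3*x)/3


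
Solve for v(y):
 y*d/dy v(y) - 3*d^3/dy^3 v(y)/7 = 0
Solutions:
 v(y) = C1 + Integral(C2*airyai(3^(2/3)*7^(1/3)*y/3) + C3*airybi(3^(2/3)*7^(1/3)*y/3), y)


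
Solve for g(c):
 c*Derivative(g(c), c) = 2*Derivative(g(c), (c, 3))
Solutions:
 g(c) = C1 + Integral(C2*airyai(2^(2/3)*c/2) + C3*airybi(2^(2/3)*c/2), c)


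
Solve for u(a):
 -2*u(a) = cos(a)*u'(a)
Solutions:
 u(a) = C1*(sin(a) - 1)/(sin(a) + 1)


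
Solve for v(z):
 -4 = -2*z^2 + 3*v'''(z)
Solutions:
 v(z) = C1 + C2*z + C3*z^2 + z^5/90 - 2*z^3/9


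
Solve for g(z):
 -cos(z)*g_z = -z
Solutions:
 g(z) = C1 + Integral(z/cos(z), z)


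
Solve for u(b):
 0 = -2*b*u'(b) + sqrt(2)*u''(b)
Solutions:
 u(b) = C1 + C2*erfi(2^(3/4)*b/2)


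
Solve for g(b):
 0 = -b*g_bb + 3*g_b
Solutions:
 g(b) = C1 + C2*b^4


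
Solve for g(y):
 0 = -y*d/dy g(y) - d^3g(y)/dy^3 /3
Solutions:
 g(y) = C1 + Integral(C2*airyai(-3^(1/3)*y) + C3*airybi(-3^(1/3)*y), y)


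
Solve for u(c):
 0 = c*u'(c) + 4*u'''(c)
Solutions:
 u(c) = C1 + Integral(C2*airyai(-2^(1/3)*c/2) + C3*airybi(-2^(1/3)*c/2), c)


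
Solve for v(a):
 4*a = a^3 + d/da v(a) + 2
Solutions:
 v(a) = C1 - a^4/4 + 2*a^2 - 2*a
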